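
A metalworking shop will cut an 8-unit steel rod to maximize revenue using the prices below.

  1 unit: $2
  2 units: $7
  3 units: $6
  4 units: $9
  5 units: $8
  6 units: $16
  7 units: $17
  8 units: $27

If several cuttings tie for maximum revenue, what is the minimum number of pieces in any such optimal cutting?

Consider every possible first cut. r[k] is the best of p[i]+r[k−i] over all sellable i≤k.
r[1] = 2
r[2] = 7
r[3] = 9  (first piece 1, then r[2]=7)
r[4] = 14  (first piece 2, then r[2]=7)
r[5] = 16  (first piece 1, then r[4]=14)
r[6] = 21  (first piece 2, then r[4]=14)
r[7] = 23  (first piece 1, then r[6]=21)
r[8] = 28  (first piece 2, then r[6]=21)
Maximum revenue is $28.
Now minimize piece count subject to staying optimal: for each k, pieces[k] = 1 + min over i with p[i]+r[k−i]=r[k] of pieces[k−i].
pieces[5] = 3
pieces[6] = 3
pieces[7] = 4
pieces[8] = 4

4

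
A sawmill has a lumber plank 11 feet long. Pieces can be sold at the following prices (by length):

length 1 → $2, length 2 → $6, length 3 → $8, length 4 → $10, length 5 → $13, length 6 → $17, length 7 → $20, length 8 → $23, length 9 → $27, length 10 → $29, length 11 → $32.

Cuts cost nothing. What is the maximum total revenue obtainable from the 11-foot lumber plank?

33

Build r[k] bottom-up: r[k] = max over allowed piece i of (p[i] + r[k−i]).
r[1] = 2
r[2] = max(2+2, 6+0) = 6
r[3] = max(2+6, 6+2, 8+0) = 8
r[4] = max(2+8, 6+6, 8+2, 10+0) = 12
r[5] = max(2+12, 6+8, 8+6, 10+2, 13+0) = 14
r[6] = max(2+14, 6+12, 8+8, 10+6, 13+2, 17+0) = 18
r[7] = max(2+18, 6+14, 8+12, …, 17+2, 20+0) = 20
r[8] = max(2+20, 6+18, 8+14, …, 20+2, 23+0) = 24
r[9] = max(2+24, 6+20, 8+18, …, 23+2, 27+0) = 27
r[10] = max(2+27, 6+24, 8+20, …, 27+2, 29+0) = 30
r[11] = max(2+30, 6+27, 8+24, …, 29+2, 32+0) = 33
One optimal cutting: 9 + 2 → $27 + $6 = $33.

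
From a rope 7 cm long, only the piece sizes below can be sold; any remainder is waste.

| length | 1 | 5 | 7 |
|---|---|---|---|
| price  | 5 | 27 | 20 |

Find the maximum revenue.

Consider every possible first cut. r[k] is the best of p[i]+r[k−i] over all sellable i≤k.
r[1] = 5
r[2] = 10  (first piece 1, then r[1]=5)
r[3] = 15  (first piece 1, then r[2]=10)
r[4] = 20  (first piece 1, then r[3]=15)
r[5] = 27
r[6] = 32  (first piece 1, then r[5]=27)
r[7] = 37  (first piece 1, then r[6]=32)
One optimal cutting: 5 + 1 + 1 → 37.

37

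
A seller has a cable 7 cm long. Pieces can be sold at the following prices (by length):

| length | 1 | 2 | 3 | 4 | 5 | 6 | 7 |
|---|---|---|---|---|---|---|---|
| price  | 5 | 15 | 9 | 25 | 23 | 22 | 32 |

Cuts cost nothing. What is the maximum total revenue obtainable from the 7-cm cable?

Let r[k] be the best obtainable value from length k. For each k, try every first piece i and keep the best of price[i] + r[k−i].
r[1] = 5
r[2] = 15
r[3] = 20  (first piece 1, then r[2]=15)
r[4] = 30  (first piece 2, then r[2]=15)
r[5] = 35  (first piece 1, then r[4]=30)
r[6] = 45  (first piece 2, then r[4]=30)
r[7] = 50  (first piece 1, then r[6]=45)
One optimal cutting: 2 + 2 + 2 + 1 → 15 + 15 + 15 + 5 = 50.

50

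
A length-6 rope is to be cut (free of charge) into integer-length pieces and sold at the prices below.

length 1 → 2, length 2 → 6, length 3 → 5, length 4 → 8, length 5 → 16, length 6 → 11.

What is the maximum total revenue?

18

Let r[k] be the best obtainable value from length k. For each k, try every first piece i and keep the best of price[i] + r[k−i].
r[1] = 2
r[2] = 6
r[3] = 8  (first piece 1, then r[2]=6)
r[4] = 12  (first piece 2, then r[2]=6)
r[5] = 16
r[6] = 18  (first piece 1, then r[5]=16)
One optimal cutting: 5 + 1 → 16 + 2 = 18.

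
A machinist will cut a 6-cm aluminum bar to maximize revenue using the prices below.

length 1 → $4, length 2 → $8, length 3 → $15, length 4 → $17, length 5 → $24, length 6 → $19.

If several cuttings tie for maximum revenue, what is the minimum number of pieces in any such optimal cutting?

Build r[k] bottom-up: r[k] = max over allowed piece i of (p[i] + r[k−i]).
r[1] = 4
r[2] = 8  (first piece 1, then r[1]=4)
r[3] = 15
r[4] = 19  (first piece 1, then r[3]=15)
r[5] = 24
r[6] = 30  (first piece 3, then r[3]=15)
Maximum revenue is $30.
Now minimize piece count subject to staying optimal: for each k, pieces[k] = 1 + min over i with p[i]+r[k−i]=r[k] of pieces[k−i].
pieces[3] = 1
pieces[4] = 2
pieces[5] = 1
pieces[6] = 2

2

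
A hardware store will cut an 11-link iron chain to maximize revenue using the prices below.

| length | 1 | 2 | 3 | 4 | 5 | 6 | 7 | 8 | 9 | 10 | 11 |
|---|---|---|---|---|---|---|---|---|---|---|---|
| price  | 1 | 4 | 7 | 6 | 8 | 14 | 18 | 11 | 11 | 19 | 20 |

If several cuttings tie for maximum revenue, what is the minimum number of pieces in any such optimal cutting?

Consider every possible first cut. r[k] is the best of p[i]+r[k−i] over all sellable i≤k.
r[1] = 1
r[2] = 4
r[3] = 7
r[4] = 8  (first piece 1, then r[3]=7)
r[5] = 11  (first piece 2, then r[3]=7)
r[6] = 14  (first piece 3, then r[3]=7)
r[7] = 18
r[8] = 19  (first piece 1, then r[7]=18)
r[9] = 22  (first piece 2, then r[7]=18)
r[10] = 25  (first piece 3, then r[7]=18)
r[11] = 26  (first piece 1, then r[10]=25)
Maximum revenue is $26.
Now minimize piece count subject to staying optimal: for each k, pieces[k] = 1 + min over i with p[i]+r[k−i]=r[k] of pieces[k−i].
pieces[8] = 2
pieces[9] = 2
pieces[10] = 2
pieces[11] = 3

3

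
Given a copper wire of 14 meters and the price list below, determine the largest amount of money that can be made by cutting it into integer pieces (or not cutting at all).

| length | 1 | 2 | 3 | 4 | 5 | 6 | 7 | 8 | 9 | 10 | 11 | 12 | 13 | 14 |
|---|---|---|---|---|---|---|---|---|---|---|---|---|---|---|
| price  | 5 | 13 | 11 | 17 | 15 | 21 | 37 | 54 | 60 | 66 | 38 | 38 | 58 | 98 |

98

Let r[k] be the best obtainable value from length k. For each k, try every first piece i and keep the best of price[i] + r[k−i].
r[1] = 5
r[2] = max(5+5, 13+0) = 13
r[3] = max(5+13, 13+5, 11+0) = 18
r[4] = max(5+18, 13+13, 11+5, 17+0) = 26
r[5] = max(5+26, 13+18, 11+13, 17+5, 15+0) = 31
r[6] = max(5+31, 13+26, 11+18, 17+13, 15+5, 21+0) = 39
r[7] = max(5+39, 13+31, 11+26, …, 21+5, 37+0) = 44
r[8] = max(5+44, 13+39, 11+31, …, 37+5, 54+0) = 54
r[9] = max(5+54, 13+44, 11+39, …, 54+5, 60+0) = 60
r[10] = max(5+60, 13+54, 11+44, …, 60+5, 66+0) = 67
r[11] = max(5+67, 13+60, 11+54, …, 66+5, 38+0) = 73
r[12] = max(5+73, 13+67, 11+60, …, 38+5, 38+0) = 80
r[13] = max(5+80, 13+73, 11+67, …, 38+5, 58+0) = 86
r[14] = max(5+86, 13+80, 11+73, …, 58+5, 98+0) = 98
Best is to sell the whole 14-meter piece uncut for €98.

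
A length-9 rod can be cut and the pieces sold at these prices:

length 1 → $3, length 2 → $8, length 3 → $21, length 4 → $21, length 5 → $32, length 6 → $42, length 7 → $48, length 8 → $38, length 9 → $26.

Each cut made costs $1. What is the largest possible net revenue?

62

Consider every possible first cut. net[k] is the best of p[i]+net[k−i] over all sellable i≤k, charging 1 whenever i<k.
net[1] = 3
net[2] = 8
net[3] = 21
net[4] = 23  (first piece 1, then net[3]=21)
net[5] = 32
net[6] = 42
net[7] = 48
net[8] = 52  (first piece 3, then net[5]=32)
net[9] = 62  (first piece 3, then net[6]=42)
One optimal plan: pieces 6 + 3 (1 cut) → $63 − $1 = $62.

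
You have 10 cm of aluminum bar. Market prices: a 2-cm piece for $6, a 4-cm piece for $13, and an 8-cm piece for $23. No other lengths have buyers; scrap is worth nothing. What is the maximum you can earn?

Build best[k] bottom-up: best[k] = max over allowed piece i of (p[i] + best[k−i]).
best[1] = 0
best[2] = 6
best[3] = 6
best[4] = max(6+6, 13+0) = 13
best[5] = max(6+6, 13+0) = 13
best[6] = max(6+13, 13+6) = 19
best[7] = max(6+13, 13+6) = 19
best[8] = max(6+19, 13+13, 23+0) = 26
best[9] = max(6+19, 13+13, 23+0) = 26
best[10] = max(6+26, 13+19, 23+6) = 32
One optimal cutting: 4 + 4 + 2 → $32.

32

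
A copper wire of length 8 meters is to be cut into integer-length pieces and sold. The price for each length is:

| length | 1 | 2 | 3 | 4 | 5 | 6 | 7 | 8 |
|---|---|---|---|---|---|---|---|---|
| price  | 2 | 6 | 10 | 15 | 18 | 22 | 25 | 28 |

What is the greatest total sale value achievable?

Build r[k] bottom-up: r[k] = max over allowed piece i of (p[i] + r[k−i]).
r[1] = 2
r[2] = 6
r[3] = 10
r[4] = 15
r[5] = 18
r[6] = 22
r[7] = 25  (first piece 3, then r[4]=15)
r[8] = 30  (first piece 4, then r[4]=15)
One optimal cutting: 4 + 4 → €15 + €15 = €30.

30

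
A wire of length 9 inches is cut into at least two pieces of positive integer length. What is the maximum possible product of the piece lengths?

Let m[k] be the best product for length k (with at least one cut). For each first piece i, the rest contributes max(k−i, m[k−i]).
m[2] = 1*max(1,0) = 1*1 = 1
m[3] = max(1*2, 2*1) = 2
m[4] = max(1*3, 2*2, 3*1) = 4
m[5] = max(1*4, 2*3, 3*2, 4*1) = 6
m[6] = max(1*6, 2*4, 3*3, 4*2, 5*1) = 9
m[7] = max(1*9, 2*6, 3*4, 4*3, 5*2, 6*1) = 12
m[8] = max(1*12, 2*9, 3*6, …, 6*2, 7*1) = 18
m[9] = max(1*18, 2*12, 3*9, …, 7*2, 8*1) = 27
One optimal split: 3 + 3 + 3; product 3*3*3 = 27.

27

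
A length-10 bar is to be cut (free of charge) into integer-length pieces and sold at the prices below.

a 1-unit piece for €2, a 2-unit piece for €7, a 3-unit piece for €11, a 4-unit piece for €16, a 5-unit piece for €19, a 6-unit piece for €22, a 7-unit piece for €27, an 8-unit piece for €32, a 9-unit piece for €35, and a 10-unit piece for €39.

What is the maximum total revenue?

39

Consider every possible first cut. r[k] is the best of p[i]+r[k−i] over all sellable i≤k.
r[1] = 2
r[2] = max(2+2, 7+0) = 7
r[3] = max(2+7, 7+2, 11+0) = 11
r[4] = max(2+11, 7+7, 11+2, 16+0) = 16
r[5] = max(2+16, 7+11, 11+7, 16+2, 19+0) = 19
r[6] = max(2+19, 7+16, 11+11, 16+7, 19+2, 22+0) = 23
r[7] = max(2+23, 7+19, 11+16, …, 22+2, 27+0) = 27
r[8] = max(2+27, 7+23, 11+19, …, 27+2, 32+0) = 32
r[9] = max(2+32, 7+27, 11+23, …, 32+2, 35+0) = 35
r[10] = max(2+35, 7+32, 11+27, …, 35+2, 39+0) = 39
One optimal cutting: 4 + 4 + 2 → €16 + €16 + €7 = €39.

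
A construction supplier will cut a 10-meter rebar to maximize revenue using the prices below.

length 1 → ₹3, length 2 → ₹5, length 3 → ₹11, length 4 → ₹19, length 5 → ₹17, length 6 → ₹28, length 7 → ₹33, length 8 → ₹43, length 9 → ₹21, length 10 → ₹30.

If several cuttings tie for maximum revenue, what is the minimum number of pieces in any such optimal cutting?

3

Let r[k] be the best obtainable value from length k. For each k, try every first piece i and keep the best of price[i] + r[k−i].
r[1] = 3
r[2] = 6  (first piece 1, then r[1]=3)
r[3] = 11
r[4] = 19
r[5] = 22  (first piece 1, then r[4]=19)
r[6] = 28
r[7] = 33
r[8] = 43
r[9] = 46  (first piece 1, then r[8]=43)
r[10] = 49  (first piece 1, then r[9]=46)
Maximum revenue is ₹49.
Now minimize piece count subject to staying optimal: for each k, pieces[k] = 1 + min over i with p[i]+r[k−i]=r[k] of pieces[k−i].
pieces[7] = 1
pieces[8] = 1
pieces[9] = 2
pieces[10] = 3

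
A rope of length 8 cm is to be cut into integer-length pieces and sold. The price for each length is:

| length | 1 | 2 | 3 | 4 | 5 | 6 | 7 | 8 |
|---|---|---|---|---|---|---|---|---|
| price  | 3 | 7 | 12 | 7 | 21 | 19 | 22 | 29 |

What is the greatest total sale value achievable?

Let R[k] be the best obtainable value from length k. For each k, try every first piece i and keep the best of price[i] + R[k−i].
R[1] = 3
R[2] = max(3+3, 7+0) = 7
R[3] = max(3+7, 7+3, 12+0) = 12
R[4] = max(3+12, 7+7, 12+3, 7+0) = 15
R[5] = max(3+15, 7+12, 12+7, 7+3, 21+0) = 21
R[6] = max(3+21, 7+15, 12+12, 7+7, 21+3, 19+0) = 24
R[7] = max(3+24, 7+21, 12+15, …, 19+3, 22+0) = 28
R[8] = max(3+28, 7+24, 12+21, …, 22+3, 29+0) = 33
One optimal cutting: 5 + 3 → $21 + $12 = $33.

33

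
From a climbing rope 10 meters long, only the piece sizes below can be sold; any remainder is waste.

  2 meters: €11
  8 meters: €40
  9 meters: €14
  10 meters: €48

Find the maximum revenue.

55

Build best[k] bottom-up: best[k] = max over allowed piece i of (p[i] + best[k−i]).
best[1] = 0
best[2] = 11
best[3] = 11
best[4] = 22  (first piece 2, then best[2]=11)
best[5] = 22
best[6] = 33  (first piece 2, then best[4]=22)
best[7] = 33
best[8] = 44  (first piece 2, then best[6]=33)
best[9] = 44
best[10] = 55  (first piece 2, then best[8]=44)
One optimal cutting: 2 + 2 + 2 + 2 + 2 → €55.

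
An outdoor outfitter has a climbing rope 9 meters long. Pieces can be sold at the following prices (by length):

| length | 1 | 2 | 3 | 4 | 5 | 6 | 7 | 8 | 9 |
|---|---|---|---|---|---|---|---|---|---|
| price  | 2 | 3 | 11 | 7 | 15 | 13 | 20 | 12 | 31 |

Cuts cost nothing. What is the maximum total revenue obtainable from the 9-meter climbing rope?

Let v[k] be the best obtainable value from length k. For each k, try every first piece i and keep the best of price[i] + v[k−i].
v[1] = 2
v[2] = max(2+2, 3+0) = 4
v[3] = max(2+4, 3+2, 11+0) = 11
v[4] = max(2+11, 3+4, 11+2, 7+0) = 13
v[5] = max(2+13, 3+11, 11+4, 7+2, 15+0) = 15
v[6] = max(2+15, 3+13, 11+11, 7+4, 15+2, 13+0) = 22
v[7] = max(2+22, 3+15, 11+13, …, 13+2, 20+0) = 24
v[8] = max(2+24, 3+22, 11+15, …, 20+2, 12+0) = 26
v[9] = max(2+26, 3+24, 11+22, …, 12+2, 31+0) = 33
One optimal cutting: 3 + 3 + 3 → €11 + €11 + €11 = €33.

33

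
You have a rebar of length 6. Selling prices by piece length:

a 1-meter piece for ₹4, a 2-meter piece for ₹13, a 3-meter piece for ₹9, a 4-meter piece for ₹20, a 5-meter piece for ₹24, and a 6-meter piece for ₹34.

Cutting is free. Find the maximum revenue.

39

Build R[k] bottom-up: R[k] = max over allowed piece i of (p[i] + R[k−i]).
R[1] = 4
R[2] = 13
R[3] = 17  (first piece 1, then R[2]=13)
R[4] = 26  (first piece 2, then R[2]=13)
R[5] = 30  (first piece 1, then R[4]=26)
R[6] = 39  (first piece 2, then R[4]=26)
One optimal cutting: 2 + 2 + 2 → ₹13 + ₹13 + ₹13 = ₹39.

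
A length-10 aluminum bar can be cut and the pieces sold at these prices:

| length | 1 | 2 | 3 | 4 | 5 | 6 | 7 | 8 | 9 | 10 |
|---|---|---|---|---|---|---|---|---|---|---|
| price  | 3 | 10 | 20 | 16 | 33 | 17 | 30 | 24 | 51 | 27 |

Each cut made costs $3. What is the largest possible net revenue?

Consider every possible first cut. r[k] is the best of p[i]+r[k−i] over all sellable i≤k, charging 3 whenever i<k.
r[1] = 3
r[2] = 10
r[3] = 20
r[4] = 20  (first piece 1, then r[3]=20)
r[5] = 33
r[6] = 37  (first piece 3, then r[3]=20)
r[7] = 40  (first piece 2, then r[5]=33)
r[8] = 50  (first piece 3, then r[5]=33)
r[9] = 54  (first piece 3, then r[6]=37)
r[10] = 63  (first piece 5, then r[5]=33)
One optimal plan: pieces 5 + 5 (1 cut) → $66 − $3 = $63.

63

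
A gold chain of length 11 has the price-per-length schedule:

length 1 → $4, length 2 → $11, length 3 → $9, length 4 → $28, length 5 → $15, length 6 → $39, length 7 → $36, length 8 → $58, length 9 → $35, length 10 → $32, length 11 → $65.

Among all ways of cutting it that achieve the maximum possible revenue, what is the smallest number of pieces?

3

Build r[k] bottom-up: r[k] = max over allowed piece i of (p[i] + r[k−i]).
r[1] = 4
r[2] = 11
r[3] = 15  (first piece 1, then r[2]=11)
r[4] = 28
r[5] = 32  (first piece 1, then r[4]=28)
r[6] = 39  (first piece 2, then r[4]=28)
r[7] = 43  (first piece 1, then r[6]=39)
r[8] = 58
r[9] = 62  (first piece 1, then r[8]=58)
r[10] = 69  (first piece 2, then r[8]=58)
r[11] = 73  (first piece 1, then r[10]=69)
Maximum revenue is $73.
Now minimize piece count subject to staying optimal: for each k, pieces[k] = 1 + min over i with p[i]+r[k−i]=r[k] of pieces[k−i].
pieces[8] = 1
pieces[9] = 2
pieces[10] = 2
pieces[11] = 3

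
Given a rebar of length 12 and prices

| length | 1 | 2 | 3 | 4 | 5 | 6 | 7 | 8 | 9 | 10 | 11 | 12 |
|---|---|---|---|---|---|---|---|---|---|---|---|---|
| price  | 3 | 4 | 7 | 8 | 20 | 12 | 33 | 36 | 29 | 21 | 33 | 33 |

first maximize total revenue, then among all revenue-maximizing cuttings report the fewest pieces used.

2

Build r[k] bottom-up: r[k] = max over allowed piece i of (p[i] + r[k−i]).
r[1] = 3
r[2] = 6  (first piece 1, then r[1]=3)
r[3] = 9  (first piece 1, then r[2]=6)
r[4] = 12  (first piece 1, then r[3]=9)
r[5] = 20
r[6] = 23  (first piece 1, then r[5]=20)
r[7] = 33
r[8] = 36  (first piece 1, then r[7]=33)
r[9] = 39  (first piece 1, then r[8]=36)
r[10] = 42  (first piece 1, then r[9]=39)
r[11] = 45  (first piece 1, then r[10]=42)
r[12] = 53  (first piece 5, then r[7]=33)
Maximum revenue is ₹53.
Now minimize piece count subject to staying optimal: for each k, pieces[k] = 1 + min over i with p[i]+r[k−i]=r[k] of pieces[k−i].
pieces[9] = 2
pieces[10] = 3
pieces[11] = 4
pieces[12] = 2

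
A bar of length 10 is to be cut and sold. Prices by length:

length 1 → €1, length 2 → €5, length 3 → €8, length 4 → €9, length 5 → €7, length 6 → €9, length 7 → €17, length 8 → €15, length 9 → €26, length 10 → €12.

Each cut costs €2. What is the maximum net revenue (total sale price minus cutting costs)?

25

Let net[k] be the best obtainable value from length k. For each k, try every first piece i and keep the best of price[i] + net[k−i] minus the 2 cut fee when i<k.
net[1] = 1
net[2] = 5
net[3] = 8
net[4] = 9
net[5] = 11  (first piece 2, then net[3]=8)
net[6] = 14  (first piece 3, then net[3]=8)
net[7] = 17
net[8] = 17  (first piece 2, then net[6]=14)
net[9] = 26
net[10] = 25  (first piece 1, then net[9]=26)
One optimal plan: pieces 9 + 1 (1 cut) → €27 − €2 = €25.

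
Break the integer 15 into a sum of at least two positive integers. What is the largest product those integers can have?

243

Let prod[k] be the best product for length k (with at least one cut). For each first piece i, the rest contributes max(k−i, prod[k−i]).
prod[2] = 1*max(1,0) = 1*1 = 1
prod[3] = 1*max(2,1) = 1*2 = 2
prod[4] = 2*max(2,1) = 2*2 = 4
prod[5] = 2*max(3,2) = 2*3 = 6
prod[6] = 3*max(3,2) = 3*3 = 9
prod[7] = 2*max(5,6) = 2*6 = 12
prod[8] = 2*max(6,9) = 2*9 = 18
prod[9] = 3*max(6,9) = 3*9 = 27
prod[10] = 2*max(8,18) = 2*18 = 36
prod[11] = 2*max(9,27) = 2*27 = 54
prod[12] = 3*max(9,27) = 3*27 = 81
prod[13] = 2*max(11,54) = 2*54 = 108
prod[14] = 2*max(12,81) = 2*81 = 162
prod[15] = 3*max(12,81) = 3*81 = 243
One optimal split: 3 + 3 + 3 + 3 + 3; product 3*3*3*3*3 = 243.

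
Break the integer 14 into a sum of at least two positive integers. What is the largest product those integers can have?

162

Let m[k] be the best product for length k (with at least one cut). For each first piece i, the rest contributes max(k−i, m[k−i]).
m[2] = 1·max(1,0) = 1·1 = 1
m[3] = 1·max(2,1) = 1·2 = 2
m[4] = 2·max(2,1) = 2·2 = 4
m[5] = 2·max(3,2) = 2·3 = 6
m[6] = 3·max(3,2) = 3·3 = 9
m[7] = 2·max(5,6) = 2·6 = 12
m[8] = 2·max(6,9) = 2·9 = 18
m[9] = 3·max(6,9) = 3·9 = 27
m[10] = 2·max(8,18) = 2·18 = 36
m[11] = 2·max(9,27) = 2·27 = 54
m[12] = 3·max(9,27) = 3·27 = 81
m[13] = 2·max(11,54) = 2·54 = 108
m[14] = 2·max(12,81) = 2·81 = 162
One optimal split: 3 + 3 + 3 + 3 + 2; product 3·3·3·3·2 = 162.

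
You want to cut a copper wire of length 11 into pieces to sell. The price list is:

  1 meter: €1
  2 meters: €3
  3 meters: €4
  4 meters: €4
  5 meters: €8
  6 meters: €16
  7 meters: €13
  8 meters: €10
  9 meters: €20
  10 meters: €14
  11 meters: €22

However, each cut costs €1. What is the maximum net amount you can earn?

23

Let v[k] be the best obtainable value from length k. For each k, try every first piece i and keep the best of price[i] + v[k−i] minus the 1 cut fee when i<k.
v[1] = 1
v[2] = max(1+1-1, 3+0) = 3
v[3] = max(1+3-1, 3+1-1, 4+0) = 4
v[4] = max(1+4-1, 3+3-1, 4+1-1, 4+0) = 5
v[5] = max(1+5-1, 3+4-1, 4+3-1, 4+1-1, 8+0) = 8
v[6] = max(1+8-1, 3+5-1, 4+4-1, 4+3-1, 8+1-1, 16+0) = 16
v[7] = max(1+16-1, 3+8-1, 4+5-1, …, 16+1-1, 13+0) = 16
v[8] = max(1+16-1, 3+16-1, 4+8-1, …, 13+1-1, 10+0) = 18
v[9] = max(1+18-1, 3+16-1, 4+16-1, …, 10+1-1, 20+0) = 20
v[10] = max(1+20-1, 3+18-1, 4+16-1, …, 20+1-1, 14+0) = 20
v[11] = max(1+20-1, 3+20-1, 4+18-1, …, 14+1-1, 22+0) = 23
One optimal plan: pieces 6 + 5 (1 cut) → €24 − €1 = €23.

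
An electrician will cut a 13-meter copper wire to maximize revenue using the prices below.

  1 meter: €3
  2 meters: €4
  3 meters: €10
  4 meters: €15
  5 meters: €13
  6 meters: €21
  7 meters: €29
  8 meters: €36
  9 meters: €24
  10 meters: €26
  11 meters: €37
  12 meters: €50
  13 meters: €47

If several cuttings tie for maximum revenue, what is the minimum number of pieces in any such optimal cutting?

3

Consider every possible first cut. r[k] is the best of p[i]+r[k−i] over all sellable i≤k.
r[1] = 3
r[2] = 6  (first piece 1, then r[1]=3)
r[3] = 10
r[4] = 15
r[5] = 18  (first piece 1, then r[4]=15)
r[6] = 21  (first piece 1, then r[5]=18)
r[7] = 29
r[8] = 36
r[9] = 39  (first piece 1, then r[8]=36)
r[10] = 42  (first piece 1, then r[9]=39)
r[11] = 46  (first piece 3, then r[8]=36)
r[12] = 51  (first piece 4, then r[8]=36)
r[13] = 54  (first piece 1, then r[12]=51)
Maximum revenue is €54.
Now minimize piece count subject to staying optimal: for each k, pieces[k] = 1 + min over i with p[i]+r[k−i]=r[k] of pieces[k−i].
pieces[10] = 3
pieces[11] = 2
pieces[12] = 2
pieces[13] = 3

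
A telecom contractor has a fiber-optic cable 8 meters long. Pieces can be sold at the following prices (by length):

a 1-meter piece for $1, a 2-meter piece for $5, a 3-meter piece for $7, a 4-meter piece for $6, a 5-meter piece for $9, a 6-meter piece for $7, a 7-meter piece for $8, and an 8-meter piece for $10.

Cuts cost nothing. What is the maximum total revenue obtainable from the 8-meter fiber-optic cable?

Build best[k] bottom-up: best[k] = max over allowed piece i of (p[i] + best[k−i]).
best[1] = 1
best[2] = max(1+1, 5+0) = 5
best[3] = max(1+5, 5+1, 7+0) = 7
best[4] = max(1+7, 5+5, 7+1, 6+0) = 10
best[5] = max(1+10, 5+7, 7+5, 6+1, 9+0) = 12
best[6] = max(1+12, 5+10, 7+7, 6+5, 9+1, 7+0) = 15
best[7] = max(1+15, 5+12, 7+10, …, 7+1, 8+0) = 17
best[8] = max(1+17, 5+15, 7+12, …, 8+1, 10+0) = 20
One optimal cutting: 2 + 2 + 2 + 2 → $5 + $5 + $5 + $5 = $20.

20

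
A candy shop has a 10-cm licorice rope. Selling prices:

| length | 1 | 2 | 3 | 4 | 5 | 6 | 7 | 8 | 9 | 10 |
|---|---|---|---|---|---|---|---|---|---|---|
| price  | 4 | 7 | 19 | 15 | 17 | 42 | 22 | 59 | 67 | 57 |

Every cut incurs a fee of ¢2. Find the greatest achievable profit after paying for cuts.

69

Consider every possible first cut. r[k] is the best of p[i]+r[k−i] over all sellable i≤k, charging 2 whenever i<k.
r[1] = 4
r[2] = max(4+4-2, 7+0) = 7
r[3] = max(4+7-2, 7+4-2, 19+0) = 19
r[4] = max(4+19-2, 7+7-2, 19+4-2, 15+0) = 21
r[5] = max(4+21-2, 7+19-2, 19+7-2, 15+4-2, 17+0) = 24
r[6] = max(4+24-2, 7+21-2, 19+19-2, 15+7-2, 17+4-2, 42+0) = 42
r[7] = max(4+42-2, 7+24-2, 19+21-2, …, 42+4-2, 22+0) = 44
r[8] = max(4+44-2, 7+42-2, 19+24-2, …, 22+4-2, 59+0) = 59
r[9] = max(4+59-2, 7+44-2, 19+42-2, …, 59+4-2, 67+0) = 67
r[10] = max(4+67-2, 7+59-2, 19+44-2, …, 67+4-2, 57+0) = 69
One optimal plan: pieces 9 + 1 (1 cut) → ¢71 − ¢2 = ¢69.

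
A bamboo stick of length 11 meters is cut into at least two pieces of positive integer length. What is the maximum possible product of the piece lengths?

54

Define f[k] = max over 1≤i<k of i · max(k−i, f[k−i]); the inner max lets the remainder stay uncut if that's better.
Small cases: f[2]=1, f[3]=2.
f[4] = 2×max(2,1) = 2×2 = 4
f[5] = 2×max(3,2) = 2×3 = 6
f[6] = 3×max(3,2) = 3×3 = 9
f[7] = 2×max(5,6) = 2×6 = 12
f[8] = 2×max(6,9) = 2×9 = 18
f[9] = 3×max(6,9) = 3×9 = 27
f[10] = 2×max(8,18) = 2×18 = 36
f[11] = 2×max(9,27) = 2×27 = 54
One optimal split: 3 + 3 + 3 + 2; product 3×3×3×2 = 54.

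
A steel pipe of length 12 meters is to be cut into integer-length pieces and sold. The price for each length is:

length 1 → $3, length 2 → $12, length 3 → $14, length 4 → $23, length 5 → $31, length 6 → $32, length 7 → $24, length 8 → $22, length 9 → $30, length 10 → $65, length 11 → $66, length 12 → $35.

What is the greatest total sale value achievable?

Build r[k] bottom-up: r[k] = max over allowed piece i of (p[i] + r[k−i]).
r[1] = 3
r[2] = max(3+3, 12+0) = 12
r[3] = max(3+12, 12+3, 14+0) = 15
r[4] = max(3+15, 12+12, 14+3, 23+0) = 24
r[5] = max(3+24, 12+15, 14+12, 23+3, 31+0) = 31
r[6] = max(3+31, 12+24, 14+15, 23+12, 31+3, 32+0) = 36
r[7] = max(3+36, 12+31, 14+24, …, 32+3, 24+0) = 43
r[8] = max(3+43, 12+36, 14+31, …, 24+3, 22+0) = 48
r[9] = max(3+48, 12+43, 14+36, …, 22+3, 30+0) = 55
r[10] = max(3+55, 12+48, 14+43, …, 30+3, 65+0) = 65
r[11] = max(3+65, 12+55, 14+48, …, 65+3, 66+0) = 68
r[12] = max(3+68, 12+65, 14+55, …, 66+3, 35+0) = 77
One optimal cutting: 10 + 2 → $65 + $12 = $77.

77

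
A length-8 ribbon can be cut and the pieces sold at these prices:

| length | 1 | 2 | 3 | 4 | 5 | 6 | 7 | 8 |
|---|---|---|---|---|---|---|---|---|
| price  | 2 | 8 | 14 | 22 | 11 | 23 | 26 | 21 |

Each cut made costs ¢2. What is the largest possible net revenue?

Build net[k] bottom-up: net[k] = max over allowed piece i of (p[i] + net[k−i]) − 2 per cut.
net[1] = 2
net[2] = max(2+2-2, 8+0) = 8
net[3] = max(2+8-2, 8+2-2, 14+0) = 14
net[4] = max(2+14-2, 8+8-2, 14+2-2, 22+0) = 22
net[5] = max(2+22-2, 8+14-2, 14+8-2, 22+2-2, 11+0) = 22
net[6] = max(2+22-2, 8+22-2, 14+14-2, 22+8-2, 11+2-2, 23+0) = 28
net[7] = max(2+28-2, 8+22-2, 14+22-2, …, 23+2-2, 26+0) = 34
net[8] = max(2+34-2, 8+28-2, 14+22-2, …, 26+2-2, 21+0) = 42
One optimal plan: pieces 4 + 4 (1 cut) → ¢44 − ¢2 = ¢42.

42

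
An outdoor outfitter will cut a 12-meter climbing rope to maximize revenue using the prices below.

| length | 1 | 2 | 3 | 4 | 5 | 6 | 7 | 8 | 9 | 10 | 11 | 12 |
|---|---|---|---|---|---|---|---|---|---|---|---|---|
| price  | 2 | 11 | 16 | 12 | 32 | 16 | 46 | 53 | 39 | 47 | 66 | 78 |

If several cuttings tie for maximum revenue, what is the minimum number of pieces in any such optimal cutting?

1

Consider every possible first cut. r[k] is the best of p[i]+r[k−i] over all sellable i≤k.
r[1] = 2
r[2] = 11
r[3] = 16
r[4] = 22  (first piece 2, then r[2]=11)
r[5] = 32
r[6] = 34  (first piece 1, then r[5]=32)
r[7] = 46
r[8] = 53
r[9] = 57  (first piece 2, then r[7]=46)
r[10] = 64  (first piece 2, then r[8]=53)
r[11] = 69  (first piece 3, then r[8]=53)
r[12] = 78  (first piece 5, then r[7]=46)
Maximum revenue is €78.
Now minimize piece count subject to staying optimal: for each k, pieces[k] = 1 + min over i with p[i]+r[k−i]=r[k] of pieces[k−i].
pieces[9] = 2
pieces[10] = 2
pieces[11] = 2
pieces[12] = 1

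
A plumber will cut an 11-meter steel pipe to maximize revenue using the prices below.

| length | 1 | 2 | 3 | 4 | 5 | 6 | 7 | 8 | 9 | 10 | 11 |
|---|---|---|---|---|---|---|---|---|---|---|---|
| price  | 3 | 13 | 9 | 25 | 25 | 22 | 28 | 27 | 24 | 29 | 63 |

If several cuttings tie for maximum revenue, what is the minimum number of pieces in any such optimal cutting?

6

Build r[k] bottom-up: r[k] = max over allowed piece i of (p[i] + r[k−i]).
r[1] = 3
r[2] = 13
r[3] = 16  (first piece 1, then r[2]=13)
r[4] = 26  (first piece 2, then r[2]=13)
r[5] = 29  (first piece 1, then r[4]=26)
r[6] = 39  (first piece 2, then r[4]=26)
r[7] = 42  (first piece 1, then r[6]=39)
r[8] = 52  (first piece 2, then r[6]=39)
r[9] = 55  (first piece 1, then r[8]=52)
r[10] = 65  (first piece 2, then r[8]=52)
r[11] = 68  (first piece 1, then r[10]=65)
Maximum revenue is $68.
Now minimize piece count subject to staying optimal: for each k, pieces[k] = 1 + min over i with p[i]+r[k−i]=r[k] of pieces[k−i].
pieces[8] = 4
pieces[9] = 5
pieces[10] = 5
pieces[11] = 6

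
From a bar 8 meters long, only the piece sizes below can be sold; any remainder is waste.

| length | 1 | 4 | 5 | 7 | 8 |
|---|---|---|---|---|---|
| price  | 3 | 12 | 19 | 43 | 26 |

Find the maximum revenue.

46

Let best[k] be the best obtainable value from length k. For each k, try every first piece i and keep the best of price[i] + best[k−i].
best[1] = 3
best[2] = 6  (first piece 1, then best[1]=3)
best[3] = 9  (first piece 1, then best[2]=6)
best[4] = max(3+9, 12+0) = 12
best[5] = max(3+12, 12+3, 19+0) = 19
best[6] = max(3+19, 12+6, 19+3) = 22
best[7] = max(3+22, 12+9, 19+6, 43+0) = 43
best[8] = max(3+43, 12+12, 19+9, 43+3, 26+0) = 46
One optimal cutting: 7 + 1 → €46.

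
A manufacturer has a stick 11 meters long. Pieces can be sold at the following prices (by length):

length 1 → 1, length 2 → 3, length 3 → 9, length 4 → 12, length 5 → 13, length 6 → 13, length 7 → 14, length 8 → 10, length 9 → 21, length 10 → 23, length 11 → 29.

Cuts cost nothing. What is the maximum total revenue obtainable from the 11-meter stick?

33

Consider every possible first cut. R[k] is the best of p[i]+R[k−i] over all sellable i≤k.
R[1] = 1
R[2] = 3
R[3] = 9
R[4] = 12
R[5] = 13  (first piece 1, then R[4]=12)
R[6] = 18  (first piece 3, then R[3]=9)
R[7] = 21  (first piece 3, then R[4]=12)
R[8] = 24  (first piece 4, then R[4]=12)
R[9] = 27  (first piece 3, then R[6]=18)
R[10] = 30  (first piece 3, then R[7]=21)
R[11] = 33  (first piece 3, then R[8]=24)
One optimal cutting: 4 + 4 + 3 → 12 + 12 + 9 = 33.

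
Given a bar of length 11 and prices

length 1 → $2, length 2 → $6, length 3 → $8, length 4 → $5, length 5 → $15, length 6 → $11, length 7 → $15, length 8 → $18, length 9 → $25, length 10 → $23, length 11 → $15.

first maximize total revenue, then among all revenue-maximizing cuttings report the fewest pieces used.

Let r[k] be the best obtainable value from length k. For each k, try every first piece i and keep the best of price[i] + r[k−i].
r[1] = 2
r[2] = 6
r[3] = 8  (first piece 1, then r[2]=6)
r[4] = 12  (first piece 2, then r[2]=6)
r[5] = 15
r[6] = 18  (first piece 2, then r[4]=12)
r[7] = 21  (first piece 2, then r[5]=15)
r[8] = 24  (first piece 2, then r[6]=18)
r[9] = 27  (first piece 2, then r[7]=21)
r[10] = 30  (first piece 2, then r[8]=24)
r[11] = 33  (first piece 2, then r[9]=27)
Maximum revenue is $33.
Now minimize piece count subject to staying optimal: for each k, pieces[k] = 1 + min over i with p[i]+r[k−i]=r[k] of pieces[k−i].
pieces[8] = 4
pieces[9] = 3
pieces[10] = 2
pieces[11] = 4

4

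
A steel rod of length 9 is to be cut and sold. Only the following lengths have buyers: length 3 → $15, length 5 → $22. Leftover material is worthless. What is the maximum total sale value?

Consider every possible first cut. best[k] is the best of p[i]+best[k−i] over all sellable i≤k.
best[1] = 0
best[2] = 0
best[3] = 15
best[4] = 15
best[5] = 22
best[6] = 30  (first piece 3, then best[3]=15)
best[7] = 30
best[8] = 37  (first piece 3, then best[5]=22)
best[9] = 45  (first piece 3, then best[6]=30)
One optimal cutting: 3 + 3 + 3 → $45.

45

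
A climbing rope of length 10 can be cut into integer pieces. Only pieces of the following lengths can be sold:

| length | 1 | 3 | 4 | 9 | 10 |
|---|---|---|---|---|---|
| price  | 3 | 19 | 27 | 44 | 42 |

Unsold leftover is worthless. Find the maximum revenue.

Consider every possible first cut. r[k] is the best of p[i]+r[k−i] over all sellable i≤k.
r[1] = 3
r[2] = 6  (first piece 1, then r[1]=3)
r[3] = max(3+6, 19+0) = 19
r[4] = max(3+19, 19+3, 27+0) = 27
r[5] = max(3+27, 19+6, 27+3) = 30
r[6] = max(3+30, 19+19, 27+6) = 38
r[7] = max(3+38, 19+27, 27+19) = 46
r[8] = max(3+46, 19+30, 27+27) = 54
r[9] = max(3+54, 19+38, 27+30, 44+0) = 57
r[10] = max(3+57, 19+46, 27+38, 44+3, 42+0) = 65
One optimal cutting: 4 + 3 + 3 → €65.

65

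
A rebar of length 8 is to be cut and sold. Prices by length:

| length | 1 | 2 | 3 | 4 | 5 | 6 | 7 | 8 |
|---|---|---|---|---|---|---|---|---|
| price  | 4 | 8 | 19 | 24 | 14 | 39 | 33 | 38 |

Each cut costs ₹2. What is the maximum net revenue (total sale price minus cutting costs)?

46

Let net[k] be the best obtainable value from length k. For each k, try every first piece i and keep the best of price[i] + net[k−i] minus the 2 cut fee when i<k.
net[1] = 4
net[2] = max(4+4-2, 8+0) = 8
net[3] = max(4+8-2, 8+4-2, 19+0) = 19
net[4] = max(4+19-2, 8+8-2, 19+4-2, 24+0) = 24
net[5] = max(4+24-2, 8+19-2, 19+8-2, 24+4-2, 14+0) = 26
net[6] = max(4+26-2, 8+24-2, 19+19-2, 24+8-2, 14+4-2, 39+0) = 39
net[7] = max(4+39-2, 8+26-2, 19+24-2, …, 39+4-2, 33+0) = 41
net[8] = max(4+41-2, 8+39-2, 19+26-2, …, 33+4-2, 38+0) = 46
One optimal plan: pieces 4 + 4 (1 cut) → ₹48 − ₹2 = ₹46.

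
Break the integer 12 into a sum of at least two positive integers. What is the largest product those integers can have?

Define f[k] = max over 1≤i<k of i · max(k−i, f[k−i]); the inner max lets the remainder stay uncut if that's better.
f[2] = 1*max(1,0) = 1*1 = 1
f[3] = 1*max(2,1) = 1*2 = 2
f[4] = 2*max(2,1) = 2*2 = 4
f[5] = 2*max(3,2) = 2*3 = 6
f[6] = 3*max(3,2) = 3*3 = 9
f[7] = 2*max(5,6) = 2*6 = 12
f[8] = 2*max(6,9) = 2*9 = 18
f[9] = 3*max(6,9) = 3*9 = 27
f[10] = 2*max(8,18) = 2*18 = 36
f[11] = 2*max(9,27) = 2*27 = 54
f[12] = 3*max(9,27) = 3*27 = 81
One optimal split: 3 + 3 + 3 + 3; product 3*3*3*3 = 81.

81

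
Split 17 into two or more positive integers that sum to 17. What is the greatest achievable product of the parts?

486

Define m[k] = max over 1≤i<k of i · max(k−i, m[k−i]); the inner max lets the remainder stay uncut if that's better.
Small cases: m[2]=1, m[3]=2, m[4]=4, m[5]=6, m[6]=9, m[7]=12, m[8]=18, m[9]=27, m[10]=36, m[11]=54, m[12]=81.
m[13] = 2·max(11,54) = 2·54 = 108
m[14] = 2·max(12,81) = 2·81 = 162
m[15] = 3·max(12,81) = 3·81 = 243
m[16] = 2·max(14,162) = 2·162 = 324
m[17] = 2·max(15,243) = 2·243 = 486
One optimal split: 3 + 3 + 3 + 3 + 3 + 2; product 3·3·3·3·3·2 = 486.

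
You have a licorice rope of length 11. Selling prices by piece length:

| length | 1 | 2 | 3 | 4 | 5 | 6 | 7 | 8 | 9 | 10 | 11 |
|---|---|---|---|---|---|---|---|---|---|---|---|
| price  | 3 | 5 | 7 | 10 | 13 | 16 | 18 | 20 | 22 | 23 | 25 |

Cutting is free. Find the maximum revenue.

Build R[k] bottom-up: R[k] = max over allowed piece i of (p[i] + R[k−i]).
R[1] = 3
R[2] = 6  (first piece 1, then R[1]=3)
R[3] = 9  (first piece 1, then R[2]=6)
R[4] = 12  (first piece 1, then R[3]=9)
R[5] = 15  (first piece 1, then R[4]=12)
R[6] = 18  (first piece 1, then R[5]=15)
R[7] = 21  (first piece 1, then R[6]=18)
R[8] = 24  (first piece 1, then R[7]=21)
R[9] = 27  (first piece 1, then R[8]=24)
R[10] = 30  (first piece 1, then R[9]=27)
R[11] = 33  (first piece 1, then R[10]=30)
One optimal cutting: 1 + 1 + 1 + 1 + 1 + 1 + 1 + 1 + 1 + 1 + 1 → ¢3 + ¢3 + ¢3 + ¢3 + ¢3 + ¢3 + ¢3 + ¢3 + ¢3 + ¢3 + ¢3 = ¢33.

33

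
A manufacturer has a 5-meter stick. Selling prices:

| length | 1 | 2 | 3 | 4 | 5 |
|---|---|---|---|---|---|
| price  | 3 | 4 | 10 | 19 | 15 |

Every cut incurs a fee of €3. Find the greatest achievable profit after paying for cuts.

Consider every possible first cut. v[k] is the best of p[i]+v[k−i] over all sellable i≤k, charging 3 whenever i<k.
v[1] = 3
v[2] = max(3+3-3, 4+0) = 4
v[3] = max(3+4-3, 4+3-3, 10+0) = 10
v[4] = max(3+10-3, 4+4-3, 10+3-3, 19+0) = 19
v[5] = max(3+19-3, 4+10-3, 10+4-3, 19+3-3, 15+0) = 19
One optimal plan: pieces 4 + 1 (1 cut) → €22 − €3 = €19.

19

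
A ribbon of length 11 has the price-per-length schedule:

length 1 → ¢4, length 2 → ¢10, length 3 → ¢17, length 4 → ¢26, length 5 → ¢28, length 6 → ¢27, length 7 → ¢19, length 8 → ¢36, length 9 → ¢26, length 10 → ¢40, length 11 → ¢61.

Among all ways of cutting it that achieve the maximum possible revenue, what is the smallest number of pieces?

Consider every possible first cut. r[k] is the best of p[i]+r[k−i] over all sellable i≤k.
r[1] = 4
r[2] = max(4+4, 10+0) = 10
r[3] = max(4+10, 10+4, 17+0) = 17
r[4] = max(4+17, 10+10, 17+4, 26+0) = 26
r[5] = max(4+26, 10+17, 17+10, 26+4, 28+0) = 30
r[6] = max(4+30, 10+26, 17+17, 26+10, 28+4, 27+0) = 36
r[7] = max(4+36, 10+30, 17+26, …, 27+4, 19+0) = 43
r[8] = max(4+43, 10+36, 17+30, …, 19+4, 36+0) = 52
r[9] = max(4+52, 10+43, 17+36, …, 36+4, 26+0) = 56
r[10] = max(4+56, 10+52, 17+43, …, 26+4, 40+0) = 62
r[11] = max(4+62, 10+56, 17+52, …, 40+4, 61+0) = 69
Maximum revenue is ¢69.
Now minimize piece count subject to staying optimal: for each k, pieces[k] = 1 + min over i with p[i]+r[k−i]=r[k] of pieces[k−i].
pieces[8] = 2
pieces[9] = 3
pieces[10] = 3
pieces[11] = 3

3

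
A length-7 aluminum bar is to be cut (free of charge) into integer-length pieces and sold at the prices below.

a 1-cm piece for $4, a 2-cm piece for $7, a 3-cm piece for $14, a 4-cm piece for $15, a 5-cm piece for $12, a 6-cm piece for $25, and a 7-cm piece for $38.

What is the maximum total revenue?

38

Build R[k] bottom-up: R[k] = max over allowed piece i of (p[i] + R[k−i]).
R[1] = 4
R[2] = 8  (first piece 1, then R[1]=4)
R[3] = 14
R[4] = 18  (first piece 1, then R[3]=14)
R[5] = 22  (first piece 1, then R[4]=18)
R[6] = 28  (first piece 3, then R[3]=14)
R[7] = 38
Best is to sell the whole 7-cm piece uncut for $38.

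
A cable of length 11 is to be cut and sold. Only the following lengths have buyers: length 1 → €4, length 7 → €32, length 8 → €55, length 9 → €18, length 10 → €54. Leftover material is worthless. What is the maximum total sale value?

67

Let r[k] be the best obtainable value from length k. For each k, try every first piece i and keep the best of price[i] + r[k−i].
r[1] = 4
r[2] = 8  (first piece 1, then r[1]=4)
r[3] = 12  (first piece 1, then r[2]=8)
r[4] = 16  (first piece 1, then r[3]=12)
r[5] = 20  (first piece 1, then r[4]=16)
r[6] = 24  (first piece 1, then r[5]=20)
r[7] = 32
r[8] = 55
r[9] = 59  (first piece 1, then r[8]=55)
r[10] = 63  (first piece 1, then r[9]=59)
r[11] = 67  (first piece 1, then r[10]=63)
One optimal cutting: 8 + 1 + 1 + 1 → €67.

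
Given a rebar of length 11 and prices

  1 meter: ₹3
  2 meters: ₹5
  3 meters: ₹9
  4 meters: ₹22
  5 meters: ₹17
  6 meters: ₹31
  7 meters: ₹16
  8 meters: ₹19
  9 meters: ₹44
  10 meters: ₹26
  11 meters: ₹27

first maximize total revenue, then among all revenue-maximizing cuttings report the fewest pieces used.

3

Consider every possible first cut. r[k] is the best of p[i]+r[k−i] over all sellable i≤k.
r[1] = 3
r[2] = max(3+3, 5+0) = 6
r[3] = max(3+6, 5+3, 9+0) = 9
r[4] = max(3+9, 5+6, 9+3, 22+0) = 22
r[5] = max(3+22, 5+9, 9+6, 22+3, 17+0) = 25
r[6] = max(3+25, 5+22, 9+9, 22+6, 17+3, 31+0) = 31
r[7] = max(3+31, 5+25, 9+22, …, 31+3, 16+0) = 34
r[8] = max(3+34, 5+31, 9+25, …, 16+3, 19+0) = 44
r[9] = max(3+44, 5+34, 9+31, …, 19+3, 44+0) = 47
r[10] = max(3+47, 5+44, 9+34, …, 44+3, 26+0) = 53
r[11] = max(3+53, 5+47, 9+44, …, 26+3, 27+0) = 56
Maximum revenue is ₹56.
Now minimize piece count subject to staying optimal: for each k, pieces[k] = 1 + min over i with p[i]+r[k−i]=r[k] of pieces[k−i].
pieces[8] = 2
pieces[9] = 3
pieces[10] = 2
pieces[11] = 3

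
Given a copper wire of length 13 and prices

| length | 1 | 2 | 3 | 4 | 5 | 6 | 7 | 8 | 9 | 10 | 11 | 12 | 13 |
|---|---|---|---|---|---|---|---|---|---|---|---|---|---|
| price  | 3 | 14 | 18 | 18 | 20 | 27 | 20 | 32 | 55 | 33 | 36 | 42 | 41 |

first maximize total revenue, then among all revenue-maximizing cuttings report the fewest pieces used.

6

Let r[k] be the best obtainable value from length k. For each k, try every first piece i and keep the best of price[i] + r[k−i].
r[1] = 3
r[2] = max(3+3, 14+0) = 14
r[3] = max(3+14, 14+3, 18+0) = 18
r[4] = max(3+18, 14+14, 18+3, 18+0) = 28
r[5] = max(3+28, 14+18, 18+14, 18+3, 20+0) = 32
r[6] = max(3+32, 14+28, 18+18, 18+14, 20+3, 27+0) = 42
r[7] = max(3+42, 14+32, 18+28, …, 27+3, 20+0) = 46
r[8] = max(3+46, 14+42, 18+32, …, 20+3, 32+0) = 56
r[9] = max(3+56, 14+46, 18+42, …, 32+3, 55+0) = 60
r[10] = max(3+60, 14+56, 18+46, …, 55+3, 33+0) = 70
r[11] = max(3+70, 14+60, 18+56, …, 33+3, 36+0) = 74
r[12] = max(3+74, 14+70, 18+60, …, 36+3, 42+0) = 84
r[13] = max(3+84, 14+74, 18+70, …, 42+3, 41+0) = 88
Maximum revenue is €88.
Now minimize piece count subject to staying optimal: for each k, pieces[k] = 1 + min over i with p[i]+r[k−i]=r[k] of pieces[k−i].
pieces[10] = 5
pieces[11] = 5
pieces[12] = 6
pieces[13] = 6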